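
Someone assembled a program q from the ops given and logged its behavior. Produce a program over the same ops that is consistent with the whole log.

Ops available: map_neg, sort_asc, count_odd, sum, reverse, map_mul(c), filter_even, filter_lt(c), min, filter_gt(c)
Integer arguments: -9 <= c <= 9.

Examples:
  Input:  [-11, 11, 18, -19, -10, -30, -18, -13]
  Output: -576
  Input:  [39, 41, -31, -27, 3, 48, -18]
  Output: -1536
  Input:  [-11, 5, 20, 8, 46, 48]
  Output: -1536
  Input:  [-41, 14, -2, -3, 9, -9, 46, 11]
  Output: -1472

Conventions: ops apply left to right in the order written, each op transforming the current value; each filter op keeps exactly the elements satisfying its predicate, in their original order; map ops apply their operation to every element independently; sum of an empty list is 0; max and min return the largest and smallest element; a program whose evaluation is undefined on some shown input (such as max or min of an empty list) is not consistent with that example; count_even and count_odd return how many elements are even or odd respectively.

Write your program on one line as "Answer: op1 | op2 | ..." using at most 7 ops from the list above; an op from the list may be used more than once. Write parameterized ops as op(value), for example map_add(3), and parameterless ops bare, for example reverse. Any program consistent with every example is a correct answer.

reverse | map_neg | map_mul(-4) | map_neg | map_mul(8) | min

Check, running the answer program on each example:
  [-11, 11, 18, -19, -10, -30, -18, -13] -> [-13, -18, -30, -10, -19, 18, 11, -11] -> [13, 18, 30, 10, 19, -18, -11, 11] -> [-52, -72, -120, -40, -76, 72, 44, -44] -> [52, 72, 120, 40, 76, -72, -44, 44] -> [416, 576, 960, 320, 608, -576, -352, 352] -> -576
  [39, 41, -31, -27, 3, 48, -18] -> [-18, 48, 3, -27, -31, 41, 39] -> [18, -48, -3, 27, 31, -41, -39] -> [-72, 192, 12, -108, -124, 164, 156] -> [72, -192, -12, 108, 124, -164, -156] -> [576, -1536, -96, 864, 992, -1312, -1248] -> -1536
  [-11, 5, 20, 8, 46, 48] -> [48, 46, 8, 20, 5, -11] -> [-48, -46, -8, -20, -5, 11] -> [192, 184, 32, 80, 20, -44] -> [-192, -184, -32, -80, -20, 44] -> [-1536, -1472, -256, -640, -160, 352] -> -1536
  [-41, 14, -2, -3, 9, -9, 46, 11] -> [11, 46, -9, 9, -3, -2, 14, -41] -> [-11, -46, 9, -9, 3, 2, -14, 41] -> [44, 184, -36, 36, -12, -8, 56, -164] -> [-44, -184, 36, -36, 12, 8, -56, 164] -> [-352, -1472, 288, -288, 96, 64, -448, 1312] -> -1472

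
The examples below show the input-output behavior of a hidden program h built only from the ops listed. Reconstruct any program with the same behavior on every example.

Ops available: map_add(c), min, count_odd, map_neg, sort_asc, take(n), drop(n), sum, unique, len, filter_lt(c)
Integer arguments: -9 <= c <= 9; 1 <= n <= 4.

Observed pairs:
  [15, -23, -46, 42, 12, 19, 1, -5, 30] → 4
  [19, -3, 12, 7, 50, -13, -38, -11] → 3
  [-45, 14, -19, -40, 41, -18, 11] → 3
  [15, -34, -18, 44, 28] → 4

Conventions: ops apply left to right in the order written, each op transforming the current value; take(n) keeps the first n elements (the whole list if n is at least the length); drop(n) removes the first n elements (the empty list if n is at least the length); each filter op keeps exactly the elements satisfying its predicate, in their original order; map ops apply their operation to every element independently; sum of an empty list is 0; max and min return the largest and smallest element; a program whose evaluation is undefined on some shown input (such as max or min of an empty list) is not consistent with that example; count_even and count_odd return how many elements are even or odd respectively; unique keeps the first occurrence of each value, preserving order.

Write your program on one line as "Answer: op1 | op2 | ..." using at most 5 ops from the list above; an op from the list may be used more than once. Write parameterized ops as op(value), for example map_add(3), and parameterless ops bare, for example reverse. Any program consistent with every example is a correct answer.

map_add(-5) | map_neg | sort_asc | count_odd

Check, running the answer program on each example:
  [15, -23, -46, 42, 12, 19, 1, -5, 30] -> [10, -28, -51, 37, 7, 14, -4, -10, 25] -> [-10, 28, 51, -37, -7, -14, 4, 10, -25] -> [-37, -25, -14, -10, -7, 4, 10, 28, 51] -> 4
  [19, -3, 12, 7, 50, -13, -38, -11] -> [14, -8, 7, 2, 45, -18, -43, -16] -> [-14, 8, -7, -2, -45, 18, 43, 16] -> [-45, -14, -7, -2, 8, 16, 18, 43] -> 3
  [-45, 14, -19, -40, 41, -18, 11] -> [-50, 9, -24, -45, 36, -23, 6] -> [50, -9, 24, 45, -36, 23, -6] -> [-36, -9, -6, 23, 24, 45, 50] -> 3
  [15, -34, -18, 44, 28] -> [10, -39, -23, 39, 23] -> [-10, 39, 23, -39, -23] -> [-39, -23, -10, 23, 39] -> 4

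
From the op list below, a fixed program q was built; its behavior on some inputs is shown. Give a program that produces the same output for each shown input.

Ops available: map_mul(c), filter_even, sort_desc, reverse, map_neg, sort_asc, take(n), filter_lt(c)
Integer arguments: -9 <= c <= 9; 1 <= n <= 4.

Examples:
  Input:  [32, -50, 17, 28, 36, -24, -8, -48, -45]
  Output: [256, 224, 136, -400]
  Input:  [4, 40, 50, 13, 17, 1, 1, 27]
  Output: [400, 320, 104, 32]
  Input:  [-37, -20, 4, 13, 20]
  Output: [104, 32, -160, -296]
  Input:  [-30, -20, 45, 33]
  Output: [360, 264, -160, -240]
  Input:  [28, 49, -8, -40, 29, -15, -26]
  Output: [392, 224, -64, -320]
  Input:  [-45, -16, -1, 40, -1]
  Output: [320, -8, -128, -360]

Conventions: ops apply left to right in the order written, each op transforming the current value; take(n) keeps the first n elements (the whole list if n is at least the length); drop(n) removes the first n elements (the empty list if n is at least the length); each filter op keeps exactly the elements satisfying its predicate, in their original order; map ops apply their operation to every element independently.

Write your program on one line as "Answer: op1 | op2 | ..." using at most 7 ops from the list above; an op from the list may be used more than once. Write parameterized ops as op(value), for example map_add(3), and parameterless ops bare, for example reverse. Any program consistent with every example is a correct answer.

map_neg | take(4) | sort_asc | map_mul(-4) | map_mul(-2) | map_mul(-1)

Check, running the answer program on each example:
  [32, -50, 17, 28, 36, -24, -8, -48, -45] -> [-32, 50, -17, -28, -36, 24, 8, 48, 45] -> [-32, 50, -17, -28] -> [-32, -28, -17, 50] -> [128, 112, 68, -200] -> [-256, -224, -136, 400] -> [256, 224, 136, -400]
  [4, 40, 50, 13, 17, 1, 1, 27] -> [-4, -40, -50, -13, -17, -1, -1, -27] -> [-4, -40, -50, -13] -> [-50, -40, -13, -4] -> [200, 160, 52, 16] -> [-400, -320, -104, -32] -> [400, 320, 104, 32]
  [-37, -20, 4, 13, 20] -> [37, 20, -4, -13, -20] -> [37, 20, -4, -13] -> [-13, -4, 20, 37] -> [52, 16, -80, -148] -> [-104, -32, 160, 296] -> [104, 32, -160, -296]
  [-30, -20, 45, 33] -> [30, 20, -45, -33] -> [30, 20, -45, -33] -> [-45, -33, 20, 30] -> [180, 132, -80, -120] -> [-360, -264, 160, 240] -> [360, 264, -160, -240]
  [28, 49, -8, -40, 29, -15, -26] -> [-28, -49, 8, 40, -29, 15, 26] -> [-28, -49, 8, 40] -> [-49, -28, 8, 40] -> [196, 112, -32, -160] -> [-392, -224, 64, 320] -> [392, 224, -64, -320]
  [-45, -16, -1, 40, -1] -> [45, 16, 1, -40, 1] -> [45, 16, 1, -40] -> [-40, 1, 16, 45] -> [160, -4, -64, -180] -> [-320, 8, 128, 360] -> [320, -8, -128, -360]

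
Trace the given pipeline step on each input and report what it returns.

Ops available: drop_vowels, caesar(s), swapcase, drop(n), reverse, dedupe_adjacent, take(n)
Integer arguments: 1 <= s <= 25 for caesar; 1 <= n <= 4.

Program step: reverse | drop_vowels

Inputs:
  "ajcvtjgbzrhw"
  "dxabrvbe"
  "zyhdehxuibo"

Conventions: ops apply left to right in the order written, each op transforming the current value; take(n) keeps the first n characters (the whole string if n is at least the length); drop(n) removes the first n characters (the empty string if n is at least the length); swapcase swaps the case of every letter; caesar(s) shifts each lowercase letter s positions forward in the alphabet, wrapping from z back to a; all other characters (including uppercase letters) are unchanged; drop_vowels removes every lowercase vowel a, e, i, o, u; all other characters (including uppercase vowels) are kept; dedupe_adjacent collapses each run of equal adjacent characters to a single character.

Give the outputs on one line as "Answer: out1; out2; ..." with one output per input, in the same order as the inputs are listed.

Execution, op by op:
  "ajcvtjgbzrhw" -> "whrzbgjtvcja" -> "whrzbgjtvcj"
  "dxabrvbe" -> "ebvrbaxd" -> "bvrbxd"
  "zyhdehxuibo" -> "obiuxhedhyz" -> "bxhdhyz"

"whrzbgjtvcj"; "bvrbxd"; "bxhdhyz"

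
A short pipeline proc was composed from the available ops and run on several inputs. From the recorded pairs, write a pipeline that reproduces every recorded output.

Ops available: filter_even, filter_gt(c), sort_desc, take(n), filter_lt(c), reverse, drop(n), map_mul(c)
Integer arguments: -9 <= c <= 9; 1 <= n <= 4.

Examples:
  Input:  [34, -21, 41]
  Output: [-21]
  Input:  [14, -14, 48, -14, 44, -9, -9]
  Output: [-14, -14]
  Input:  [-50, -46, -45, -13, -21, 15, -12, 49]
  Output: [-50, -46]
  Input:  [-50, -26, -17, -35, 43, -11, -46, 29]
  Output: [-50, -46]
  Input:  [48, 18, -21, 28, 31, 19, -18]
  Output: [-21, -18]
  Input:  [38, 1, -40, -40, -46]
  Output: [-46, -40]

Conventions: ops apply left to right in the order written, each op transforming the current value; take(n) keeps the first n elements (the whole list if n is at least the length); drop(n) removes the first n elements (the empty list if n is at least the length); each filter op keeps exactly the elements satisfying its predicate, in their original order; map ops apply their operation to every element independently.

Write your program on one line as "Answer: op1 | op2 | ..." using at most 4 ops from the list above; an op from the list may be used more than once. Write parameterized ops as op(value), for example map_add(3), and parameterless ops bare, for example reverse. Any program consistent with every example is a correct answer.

sort_desc | reverse | filter_lt(2) | take(2)

Check, running the answer program on each example:
  [34, -21, 41] -> [41, 34, -21] -> [-21, 34, 41] -> [-21] -> [-21]
  [14, -14, 48, -14, 44, -9, -9] -> [48, 44, 14, -9, -9, -14, -14] -> [-14, -14, -9, -9, 14, 44, 48] -> [-14, -14, -9, -9] -> [-14, -14]
  [-50, -46, -45, -13, -21, 15, -12, 49] -> [49, 15, -12, -13, -21, -45, -46, -50] -> [-50, -46, -45, -21, -13, -12, 15, 49] -> [-50, -46, -45, -21, -13, -12] -> [-50, -46]
  [-50, -26, -17, -35, 43, -11, -46, 29] -> [43, 29, -11, -17, -26, -35, -46, -50] -> [-50, -46, -35, -26, -17, -11, 29, 43] -> [-50, -46, -35, -26, -17, -11] -> [-50, -46]
  [48, 18, -21, 28, 31, 19, -18] -> [48, 31, 28, 19, 18, -18, -21] -> [-21, -18, 18, 19, 28, 31, 48] -> [-21, -18] -> [-21, -18]
  [38, 1, -40, -40, -46] -> [38, 1, -40, -40, -46] -> [-46, -40, -40, 1, 38] -> [-46, -40, -40, 1] -> [-46, -40]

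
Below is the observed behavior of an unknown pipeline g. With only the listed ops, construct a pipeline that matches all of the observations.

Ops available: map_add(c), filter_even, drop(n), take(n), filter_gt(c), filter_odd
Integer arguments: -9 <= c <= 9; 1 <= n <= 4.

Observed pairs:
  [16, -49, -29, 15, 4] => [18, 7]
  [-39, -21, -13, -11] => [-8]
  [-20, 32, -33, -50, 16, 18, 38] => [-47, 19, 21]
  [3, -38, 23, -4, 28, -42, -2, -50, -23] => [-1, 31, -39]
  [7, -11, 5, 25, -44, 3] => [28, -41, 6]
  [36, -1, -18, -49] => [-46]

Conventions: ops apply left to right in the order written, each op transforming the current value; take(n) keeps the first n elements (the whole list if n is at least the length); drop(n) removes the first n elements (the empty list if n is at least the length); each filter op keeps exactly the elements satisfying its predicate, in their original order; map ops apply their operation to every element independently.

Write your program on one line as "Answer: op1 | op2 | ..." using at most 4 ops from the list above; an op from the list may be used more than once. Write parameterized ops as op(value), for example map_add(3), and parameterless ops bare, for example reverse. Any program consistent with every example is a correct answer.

map_add(5) | drop(3) | take(3) | map_add(-2)

Check, running the answer program on each example:
  [16, -49, -29, 15, 4] -> [21, -44, -24, 20, 9] -> [20, 9] -> [20, 9] -> [18, 7]
  [-39, -21, -13, -11] -> [-34, -16, -8, -6] -> [-6] -> [-6] -> [-8]
  [-20, 32, -33, -50, 16, 18, 38] -> [-15, 37, -28, -45, 21, 23, 43] -> [-45, 21, 23, 43] -> [-45, 21, 23] -> [-47, 19, 21]
  [3, -38, 23, -4, 28, -42, -2, -50, -23] -> [8, -33, 28, 1, 33, -37, 3, -45, -18] -> [1, 33, -37, 3, -45, -18] -> [1, 33, -37] -> [-1, 31, -39]
  [7, -11, 5, 25, -44, 3] -> [12, -6, 10, 30, -39, 8] -> [30, -39, 8] -> [30, -39, 8] -> [28, -41, 6]
  [36, -1, -18, -49] -> [41, 4, -13, -44] -> [-44] -> [-44] -> [-46]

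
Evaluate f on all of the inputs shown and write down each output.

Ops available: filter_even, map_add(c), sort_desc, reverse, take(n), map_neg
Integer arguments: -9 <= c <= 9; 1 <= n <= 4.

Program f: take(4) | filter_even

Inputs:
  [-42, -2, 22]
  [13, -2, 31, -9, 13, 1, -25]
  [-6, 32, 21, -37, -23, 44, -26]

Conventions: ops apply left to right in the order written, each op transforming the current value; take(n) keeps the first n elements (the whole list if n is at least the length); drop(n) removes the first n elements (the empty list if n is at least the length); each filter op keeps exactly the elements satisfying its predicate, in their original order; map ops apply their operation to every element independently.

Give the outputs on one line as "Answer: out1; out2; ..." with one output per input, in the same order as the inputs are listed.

[-42, -2, 22]; [-2]; [-6, 32]

Execution, op by op:
  [-42, -2, 22] -> [-42, -2, 22] -> [-42, -2, 22]
  [13, -2, 31, -9, 13, 1, -25] -> [13, -2, 31, -9] -> [-2]
  [-6, 32, 21, -37, -23, 44, -26] -> [-6, 32, 21, -37] -> [-6, 32]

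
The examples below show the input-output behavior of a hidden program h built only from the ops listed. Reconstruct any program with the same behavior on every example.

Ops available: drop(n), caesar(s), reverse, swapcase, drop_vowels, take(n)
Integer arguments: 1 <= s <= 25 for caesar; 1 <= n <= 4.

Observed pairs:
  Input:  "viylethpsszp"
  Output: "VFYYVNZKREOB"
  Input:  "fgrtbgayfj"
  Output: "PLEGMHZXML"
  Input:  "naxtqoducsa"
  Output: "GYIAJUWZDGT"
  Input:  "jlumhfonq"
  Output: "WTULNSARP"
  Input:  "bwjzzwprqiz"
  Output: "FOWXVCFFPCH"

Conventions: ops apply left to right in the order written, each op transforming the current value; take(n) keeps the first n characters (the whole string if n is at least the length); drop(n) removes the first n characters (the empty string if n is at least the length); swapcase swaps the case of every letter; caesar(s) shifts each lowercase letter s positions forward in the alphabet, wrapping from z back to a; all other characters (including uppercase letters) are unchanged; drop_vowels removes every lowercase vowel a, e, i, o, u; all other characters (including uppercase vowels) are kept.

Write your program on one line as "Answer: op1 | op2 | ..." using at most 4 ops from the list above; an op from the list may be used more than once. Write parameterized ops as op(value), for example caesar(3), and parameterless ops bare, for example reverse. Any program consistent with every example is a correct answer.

caesar(6) | reverse | swapcase

Check, running the answer program on each example:
  "viylethpsszp" -> "boerkznvyyfv" -> "vfyyvnzkreob" -> "VFYYVNZKREOB"
  "fgrtbgayfj" -> "lmxzhmgelp" -> "plegmhzxml" -> "PLEGMHZXML"
  "naxtqoducsa" -> "tgdzwujaiyg" -> "gyiajuwzdgt" -> "GYIAJUWZDGT"
  "jlumhfonq" -> "prasnlutw" -> "wtulnsarp" -> "WTULNSARP"
  "bwjzzwprqiz" -> "hcpffcvxwof" -> "fowxvcffpch" -> "FOWXVCFFPCH"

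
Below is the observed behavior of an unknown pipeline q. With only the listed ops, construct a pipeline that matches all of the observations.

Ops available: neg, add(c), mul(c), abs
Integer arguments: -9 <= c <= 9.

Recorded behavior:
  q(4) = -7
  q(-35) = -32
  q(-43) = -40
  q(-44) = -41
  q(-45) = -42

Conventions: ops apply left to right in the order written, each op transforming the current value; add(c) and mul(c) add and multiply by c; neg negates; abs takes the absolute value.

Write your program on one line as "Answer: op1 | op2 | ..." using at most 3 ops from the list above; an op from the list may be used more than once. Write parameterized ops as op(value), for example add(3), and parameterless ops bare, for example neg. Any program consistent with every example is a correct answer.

add(3) | abs | neg

Check, running the answer program on each example:
  4 -> 7 -> 7 -> -7
  -35 -> -32 -> 32 -> -32
  -43 -> -40 -> 40 -> -40
  -44 -> -41 -> 41 -> -41
  -45 -> -42 -> 42 -> -42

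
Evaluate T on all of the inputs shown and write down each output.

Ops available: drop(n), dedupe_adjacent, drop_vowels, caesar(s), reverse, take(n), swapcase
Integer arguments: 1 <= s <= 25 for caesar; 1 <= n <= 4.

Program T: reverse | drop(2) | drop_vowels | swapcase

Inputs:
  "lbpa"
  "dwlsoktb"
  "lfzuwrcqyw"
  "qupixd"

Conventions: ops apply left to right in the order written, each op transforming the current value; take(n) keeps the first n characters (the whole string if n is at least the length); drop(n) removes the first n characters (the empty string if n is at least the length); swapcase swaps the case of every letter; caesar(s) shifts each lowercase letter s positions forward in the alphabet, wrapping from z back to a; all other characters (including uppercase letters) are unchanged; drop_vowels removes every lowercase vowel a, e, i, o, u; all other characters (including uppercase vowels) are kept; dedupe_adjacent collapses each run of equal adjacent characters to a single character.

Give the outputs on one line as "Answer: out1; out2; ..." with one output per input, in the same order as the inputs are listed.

Execution, op by op:
  "lbpa" -> "apbl" -> "bl" -> "bl" -> "BL"
  "dwlsoktb" -> "btkoslwd" -> "koslwd" -> "kslwd" -> "KSLWD"
  "lfzuwrcqyw" -> "wyqcrwuzfl" -> "qcrwuzfl" -> "qcrwzfl" -> "QCRWZFL"
  "qupixd" -> "dxipuq" -> "ipuq" -> "pq" -> "PQ"

"BL"; "KSLWD"; "QCRWZFL"; "PQ"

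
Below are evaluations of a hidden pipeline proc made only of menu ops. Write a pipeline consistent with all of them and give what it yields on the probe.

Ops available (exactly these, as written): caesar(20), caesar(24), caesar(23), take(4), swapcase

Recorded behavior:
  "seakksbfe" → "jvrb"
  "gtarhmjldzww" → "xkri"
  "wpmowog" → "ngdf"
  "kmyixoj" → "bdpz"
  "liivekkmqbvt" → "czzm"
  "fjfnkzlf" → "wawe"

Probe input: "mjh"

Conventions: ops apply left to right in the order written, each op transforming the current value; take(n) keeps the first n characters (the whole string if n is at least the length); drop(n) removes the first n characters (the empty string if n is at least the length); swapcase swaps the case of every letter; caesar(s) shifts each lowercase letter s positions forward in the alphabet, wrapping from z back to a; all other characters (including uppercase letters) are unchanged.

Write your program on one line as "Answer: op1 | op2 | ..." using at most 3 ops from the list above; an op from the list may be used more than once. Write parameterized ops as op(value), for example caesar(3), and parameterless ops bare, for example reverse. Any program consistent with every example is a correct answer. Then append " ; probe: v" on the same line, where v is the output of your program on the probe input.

caesar(20) | take(4) | caesar(23) ; probe: "day"

Check, running the answer program on each example:
  "seakksbfe" -> "myueemvzy" -> "myue" -> "jvrb"
  "gtarhmjldzww" -> "anulbgdfxtqq" -> "anul" -> "xkri"
  "wpmowog" -> "qjgiqia" -> "qjgi" -> "ngdf"
  "kmyixoj" -> "egscrid" -> "egsc" -> "bdpz"
  "liivekkmqbvt" -> "fccpyeegkvpn" -> "fccp" -> "czzm"
  "fjfnkzlf" -> "zdzhetfz" -> "zdzh" -> "wawe"
  probe: "mjh" -> "gdb" -> "gdb" -> "day"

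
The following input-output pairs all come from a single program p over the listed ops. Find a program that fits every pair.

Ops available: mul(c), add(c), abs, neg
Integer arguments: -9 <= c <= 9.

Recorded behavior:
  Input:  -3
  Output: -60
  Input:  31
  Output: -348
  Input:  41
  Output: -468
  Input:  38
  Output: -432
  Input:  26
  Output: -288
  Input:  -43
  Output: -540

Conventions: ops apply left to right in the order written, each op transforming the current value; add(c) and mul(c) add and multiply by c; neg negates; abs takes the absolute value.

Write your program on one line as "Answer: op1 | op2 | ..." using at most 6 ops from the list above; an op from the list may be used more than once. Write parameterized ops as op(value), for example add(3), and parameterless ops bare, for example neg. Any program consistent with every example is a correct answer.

add(-5) | neg | add(-3) | mul(-6) | abs | mul(-2)

Check, running the answer program on each example:
  -3 -> -8 -> 8 -> 5 -> -30 -> 30 -> -60
  31 -> 26 -> -26 -> -29 -> 174 -> 174 -> -348
  41 -> 36 -> -36 -> -39 -> 234 -> 234 -> -468
  38 -> 33 -> -33 -> -36 -> 216 -> 216 -> -432
  26 -> 21 -> -21 -> -24 -> 144 -> 144 -> -288
  -43 -> -48 -> 48 -> 45 -> -270 -> 270 -> -540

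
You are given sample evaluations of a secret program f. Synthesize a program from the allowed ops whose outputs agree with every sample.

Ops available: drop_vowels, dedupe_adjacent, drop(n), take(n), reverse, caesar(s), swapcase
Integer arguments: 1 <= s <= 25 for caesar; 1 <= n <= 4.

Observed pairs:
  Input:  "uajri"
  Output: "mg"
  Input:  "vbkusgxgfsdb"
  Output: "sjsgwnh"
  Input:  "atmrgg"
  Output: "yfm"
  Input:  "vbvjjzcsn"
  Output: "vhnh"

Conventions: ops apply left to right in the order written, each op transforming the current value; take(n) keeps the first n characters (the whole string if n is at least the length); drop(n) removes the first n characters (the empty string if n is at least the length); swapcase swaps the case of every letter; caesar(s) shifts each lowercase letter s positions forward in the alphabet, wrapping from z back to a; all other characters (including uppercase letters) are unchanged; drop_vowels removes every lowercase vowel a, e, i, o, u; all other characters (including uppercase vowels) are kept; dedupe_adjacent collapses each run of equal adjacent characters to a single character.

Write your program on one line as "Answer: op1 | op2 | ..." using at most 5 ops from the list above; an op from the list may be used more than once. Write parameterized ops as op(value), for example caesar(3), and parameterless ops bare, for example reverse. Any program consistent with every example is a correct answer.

caesar(12) | reverse | drop(1) | drop_vowels | drop(2)

Check, running the answer program on each example:
  "uajri" -> "gmvdu" -> "udvmg" -> "dvmg" -> "dvmg" -> "mg"
  "vbkusgxgfsdb" -> "hnwgesjsrepn" -> "npersjsegwnh" -> "persjsegwnh" -> "prsjsgwnh" -> "sjsgwnh"
  "atmrgg" -> "mfydss" -> "ssdyfm" -> "sdyfm" -> "sdyfm" -> "yfm"
  "vbvjjzcsn" -> "hnhvvloez" -> "zeolvvhnh" -> "eolvvhnh" -> "lvvhnh" -> "vhnh"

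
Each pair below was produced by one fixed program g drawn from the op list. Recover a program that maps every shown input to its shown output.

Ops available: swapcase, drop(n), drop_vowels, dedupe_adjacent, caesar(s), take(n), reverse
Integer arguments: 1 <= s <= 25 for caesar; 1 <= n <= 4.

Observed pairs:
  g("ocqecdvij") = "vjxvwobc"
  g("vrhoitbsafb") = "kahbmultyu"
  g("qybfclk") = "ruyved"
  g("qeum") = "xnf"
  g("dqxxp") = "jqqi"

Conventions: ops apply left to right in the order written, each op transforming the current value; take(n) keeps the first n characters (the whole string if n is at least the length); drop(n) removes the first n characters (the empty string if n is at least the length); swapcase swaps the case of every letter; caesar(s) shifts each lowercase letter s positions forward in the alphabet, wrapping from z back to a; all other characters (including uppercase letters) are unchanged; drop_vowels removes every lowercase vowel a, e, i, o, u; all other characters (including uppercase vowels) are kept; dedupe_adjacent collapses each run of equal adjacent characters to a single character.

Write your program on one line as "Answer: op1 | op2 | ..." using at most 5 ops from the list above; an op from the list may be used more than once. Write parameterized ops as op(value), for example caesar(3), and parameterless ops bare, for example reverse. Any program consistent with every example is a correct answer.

caesar(7) | caesar(21) | drop(1) | caesar(17)

Check, running the answer program on each example:
  "ocqecdvij" -> "vjxljkcpq" -> "qesgefxkl" -> "esgefxkl" -> "vjxvwobc"
  "vrhoitbsafb" -> "cyovpaizhmi" -> "xtjqkvduchd" -> "tjqkvduchd" -> "kahbmultyu"
  "qybfclk" -> "xfimjsr" -> "sadhenm" -> "adhenm" -> "ruyved"
  "qeum" -> "xlbt" -> "sgwo" -> "gwo" -> "xnf"
  "dqxxp" -> "kxeew" -> "fszzr" -> "szzr" -> "jqqi"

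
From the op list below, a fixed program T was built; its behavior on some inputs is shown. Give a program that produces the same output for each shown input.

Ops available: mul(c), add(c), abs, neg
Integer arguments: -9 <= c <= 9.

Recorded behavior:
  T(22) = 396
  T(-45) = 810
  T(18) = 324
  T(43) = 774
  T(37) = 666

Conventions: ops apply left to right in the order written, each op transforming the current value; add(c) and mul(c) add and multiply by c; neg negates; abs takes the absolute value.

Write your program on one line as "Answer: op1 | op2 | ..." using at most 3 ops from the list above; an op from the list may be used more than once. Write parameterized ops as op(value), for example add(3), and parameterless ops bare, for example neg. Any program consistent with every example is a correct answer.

mul(-6) | mul(-3) | abs

Check, running the answer program on each example:
  22 -> -132 -> 396 -> 396
  -45 -> 270 -> -810 -> 810
  18 -> -108 -> 324 -> 324
  43 -> -258 -> 774 -> 774
  37 -> -222 -> 666 -> 666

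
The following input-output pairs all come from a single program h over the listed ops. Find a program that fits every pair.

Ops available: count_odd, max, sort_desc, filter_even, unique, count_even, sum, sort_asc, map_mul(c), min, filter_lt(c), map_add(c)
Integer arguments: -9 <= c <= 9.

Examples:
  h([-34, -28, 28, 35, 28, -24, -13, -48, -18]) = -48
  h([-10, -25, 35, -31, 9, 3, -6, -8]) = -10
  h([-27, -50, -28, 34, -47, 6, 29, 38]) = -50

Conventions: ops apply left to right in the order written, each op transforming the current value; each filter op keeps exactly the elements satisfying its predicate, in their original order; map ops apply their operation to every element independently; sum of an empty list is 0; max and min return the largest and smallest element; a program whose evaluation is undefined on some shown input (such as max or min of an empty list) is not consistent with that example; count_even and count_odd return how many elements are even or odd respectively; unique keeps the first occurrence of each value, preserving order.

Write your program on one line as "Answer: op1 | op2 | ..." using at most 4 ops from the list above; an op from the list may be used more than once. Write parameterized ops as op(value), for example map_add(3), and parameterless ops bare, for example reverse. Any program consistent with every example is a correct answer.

filter_even | filter_lt(-6) | min

Check, running the answer program on each example:
  [-34, -28, 28, 35, 28, -24, -13, -48, -18] -> [-34, -28, 28, 28, -24, -48, -18] -> [-34, -28, -24, -48, -18] -> -48
  [-10, -25, 35, -31, 9, 3, -6, -8] -> [-10, -6, -8] -> [-10, -8] -> -10
  [-27, -50, -28, 34, -47, 6, 29, 38] -> [-50, -28, 34, 6, 38] -> [-50, -28] -> -50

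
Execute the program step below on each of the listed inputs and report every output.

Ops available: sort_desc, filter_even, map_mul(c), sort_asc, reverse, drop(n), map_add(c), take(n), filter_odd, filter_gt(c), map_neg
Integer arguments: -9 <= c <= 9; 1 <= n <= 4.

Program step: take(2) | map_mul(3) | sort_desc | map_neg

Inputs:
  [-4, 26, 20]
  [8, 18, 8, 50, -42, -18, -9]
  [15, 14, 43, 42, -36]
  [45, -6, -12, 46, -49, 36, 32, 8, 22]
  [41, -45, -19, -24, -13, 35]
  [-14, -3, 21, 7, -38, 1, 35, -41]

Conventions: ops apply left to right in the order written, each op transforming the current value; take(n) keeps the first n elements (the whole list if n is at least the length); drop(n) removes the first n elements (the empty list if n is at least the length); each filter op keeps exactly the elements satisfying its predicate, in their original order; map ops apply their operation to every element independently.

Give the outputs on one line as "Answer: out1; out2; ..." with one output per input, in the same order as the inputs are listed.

Execution, op by op:
  [-4, 26, 20] -> [-4, 26] -> [-12, 78] -> [78, -12] -> [-78, 12]
  [8, 18, 8, 50, -42, -18, -9] -> [8, 18] -> [24, 54] -> [54, 24] -> [-54, -24]
  [15, 14, 43, 42, -36] -> [15, 14] -> [45, 42] -> [45, 42] -> [-45, -42]
  [45, -6, -12, 46, -49, 36, 32, 8, 22] -> [45, -6] -> [135, -18] -> [135, -18] -> [-135, 18]
  [41, -45, -19, -24, -13, 35] -> [41, -45] -> [123, -135] -> [123, -135] -> [-123, 135]
  [-14, -3, 21, 7, -38, 1, 35, -41] -> [-14, -3] -> [-42, -9] -> [-9, -42] -> [9, 42]

[-78, 12]; [-54, -24]; [-45, -42]; [-135, 18]; [-123, 135]; [9, 42]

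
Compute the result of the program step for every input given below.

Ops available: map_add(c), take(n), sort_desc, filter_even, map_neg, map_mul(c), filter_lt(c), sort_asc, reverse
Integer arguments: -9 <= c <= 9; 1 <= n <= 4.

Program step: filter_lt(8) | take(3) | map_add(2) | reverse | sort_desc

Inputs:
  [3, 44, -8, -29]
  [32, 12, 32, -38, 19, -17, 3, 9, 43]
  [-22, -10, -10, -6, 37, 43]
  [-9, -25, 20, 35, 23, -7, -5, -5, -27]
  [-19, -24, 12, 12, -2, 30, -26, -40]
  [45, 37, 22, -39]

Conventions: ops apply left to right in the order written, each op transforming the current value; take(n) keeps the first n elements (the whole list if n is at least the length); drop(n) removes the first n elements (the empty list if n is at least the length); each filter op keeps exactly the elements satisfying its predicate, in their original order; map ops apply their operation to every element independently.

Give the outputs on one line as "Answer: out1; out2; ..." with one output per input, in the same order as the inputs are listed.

Execution, op by op:
  [3, 44, -8, -29] -> [3, -8, -29] -> [3, -8, -29] -> [5, -6, -27] -> [-27, -6, 5] -> [5, -6, -27]
  [32, 12, 32, -38, 19, -17, 3, 9, 43] -> [-38, -17, 3] -> [-38, -17, 3] -> [-36, -15, 5] -> [5, -15, -36] -> [5, -15, -36]
  [-22, -10, -10, -6, 37, 43] -> [-22, -10, -10, -6] -> [-22, -10, -10] -> [-20, -8, -8] -> [-8, -8, -20] -> [-8, -8, -20]
  [-9, -25, 20, 35, 23, -7, -5, -5, -27] -> [-9, -25, -7, -5, -5, -27] -> [-9, -25, -7] -> [-7, -23, -5] -> [-5, -23, -7] -> [-5, -7, -23]
  [-19, -24, 12, 12, -2, 30, -26, -40] -> [-19, -24, -2, -26, -40] -> [-19, -24, -2] -> [-17, -22, 0] -> [0, -22, -17] -> [0, -17, -22]
  [45, 37, 22, -39] -> [-39] -> [-39] -> [-37] -> [-37] -> [-37]

[5, -6, -27]; [5, -15, -36]; [-8, -8, -20]; [-5, -7, -23]; [0, -17, -22]; [-37]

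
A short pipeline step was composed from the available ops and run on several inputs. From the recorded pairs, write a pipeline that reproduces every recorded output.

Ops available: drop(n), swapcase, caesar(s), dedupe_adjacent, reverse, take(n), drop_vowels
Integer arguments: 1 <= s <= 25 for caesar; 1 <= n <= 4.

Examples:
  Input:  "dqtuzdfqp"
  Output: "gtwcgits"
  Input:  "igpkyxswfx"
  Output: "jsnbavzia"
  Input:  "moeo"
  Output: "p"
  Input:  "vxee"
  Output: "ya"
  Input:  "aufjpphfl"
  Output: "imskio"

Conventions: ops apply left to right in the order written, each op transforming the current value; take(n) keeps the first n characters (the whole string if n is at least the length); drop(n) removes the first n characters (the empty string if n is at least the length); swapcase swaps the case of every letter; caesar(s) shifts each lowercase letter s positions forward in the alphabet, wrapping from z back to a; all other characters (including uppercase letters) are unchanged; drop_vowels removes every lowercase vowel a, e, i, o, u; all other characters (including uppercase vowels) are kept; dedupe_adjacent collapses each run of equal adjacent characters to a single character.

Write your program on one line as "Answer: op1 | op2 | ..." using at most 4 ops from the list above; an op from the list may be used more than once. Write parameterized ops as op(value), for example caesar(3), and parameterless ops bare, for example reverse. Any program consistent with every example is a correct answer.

drop_vowels | caesar(3) | dedupe_adjacent

Check, running the answer program on each example:
  "dqtuzdfqp" -> "dqtzdfqp" -> "gtwcgits" -> "gtwcgits"
  "igpkyxswfx" -> "gpkyxswfx" -> "jsnbavzia" -> "jsnbavzia"
  "moeo" -> "m" -> "p" -> "p"
  "vxee" -> "vx" -> "ya" -> "ya"
  "aufjpphfl" -> "fjpphfl" -> "imsskio" -> "imskio"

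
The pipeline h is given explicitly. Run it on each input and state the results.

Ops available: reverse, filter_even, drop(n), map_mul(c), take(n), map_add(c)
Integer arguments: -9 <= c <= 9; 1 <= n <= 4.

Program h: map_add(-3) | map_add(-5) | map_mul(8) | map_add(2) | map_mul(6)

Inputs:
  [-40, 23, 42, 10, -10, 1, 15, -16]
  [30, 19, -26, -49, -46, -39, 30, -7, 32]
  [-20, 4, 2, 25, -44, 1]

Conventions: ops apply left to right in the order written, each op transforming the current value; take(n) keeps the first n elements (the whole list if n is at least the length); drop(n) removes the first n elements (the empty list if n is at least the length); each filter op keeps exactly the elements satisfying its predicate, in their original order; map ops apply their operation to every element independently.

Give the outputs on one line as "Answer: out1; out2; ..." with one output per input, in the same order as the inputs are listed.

[-2292, 732, 1644, 108, -852, -324, 348, -1140]; [1068, 540, -1620, -2724, -2580, -2244, 1068, -708, 1164]; [-1332, -180, -276, 828, -2484, -324]

Execution, op by op:
  [-40, 23, 42, 10, -10, 1, 15, -16] -> [-43, 20, 39, 7, -13, -2, 12, -19] -> [-48, 15, 34, 2, -18, -7, 7, -24] -> [-384, 120, 272, 16, -144, -56, 56, -192] -> [-382, 122, 274, 18, -142, -54, 58, -190] -> [-2292, 732, 1644, 108, -852, -324, 348, -1140]
  [30, 19, -26, -49, -46, -39, 30, -7, 32] -> [27, 16, -29, -52, -49, -42, 27, -10, 29] -> [22, 11, -34, -57, -54, -47, 22, -15, 24] -> [176, 88, -272, -456, -432, -376, 176, -120, 192] -> [178, 90, -270, -454, -430, -374, 178, -118, 194] -> [1068, 540, -1620, -2724, -2580, -2244, 1068, -708, 1164]
  [-20, 4, 2, 25, -44, 1] -> [-23, 1, -1, 22, -47, -2] -> [-28, -4, -6, 17, -52, -7] -> [-224, -32, -48, 136, -416, -56] -> [-222, -30, -46, 138, -414, -54] -> [-1332, -180, -276, 828, -2484, -324]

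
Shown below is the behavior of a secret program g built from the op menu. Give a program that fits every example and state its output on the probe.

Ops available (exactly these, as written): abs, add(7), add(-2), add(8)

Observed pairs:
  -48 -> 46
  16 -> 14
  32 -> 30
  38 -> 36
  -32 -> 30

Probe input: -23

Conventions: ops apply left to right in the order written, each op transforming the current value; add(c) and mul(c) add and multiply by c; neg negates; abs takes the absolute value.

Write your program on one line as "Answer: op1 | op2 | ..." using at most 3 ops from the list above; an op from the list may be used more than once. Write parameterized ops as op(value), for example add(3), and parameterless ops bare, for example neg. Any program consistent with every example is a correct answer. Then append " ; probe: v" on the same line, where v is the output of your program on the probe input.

abs | add(-2) ; probe: 21

Check, running the answer program on each example:
  -48 -> 48 -> 46
  16 -> 16 -> 14
  32 -> 32 -> 30
  38 -> 38 -> 36
  -32 -> 32 -> 30
  probe: -23 -> 23 -> 21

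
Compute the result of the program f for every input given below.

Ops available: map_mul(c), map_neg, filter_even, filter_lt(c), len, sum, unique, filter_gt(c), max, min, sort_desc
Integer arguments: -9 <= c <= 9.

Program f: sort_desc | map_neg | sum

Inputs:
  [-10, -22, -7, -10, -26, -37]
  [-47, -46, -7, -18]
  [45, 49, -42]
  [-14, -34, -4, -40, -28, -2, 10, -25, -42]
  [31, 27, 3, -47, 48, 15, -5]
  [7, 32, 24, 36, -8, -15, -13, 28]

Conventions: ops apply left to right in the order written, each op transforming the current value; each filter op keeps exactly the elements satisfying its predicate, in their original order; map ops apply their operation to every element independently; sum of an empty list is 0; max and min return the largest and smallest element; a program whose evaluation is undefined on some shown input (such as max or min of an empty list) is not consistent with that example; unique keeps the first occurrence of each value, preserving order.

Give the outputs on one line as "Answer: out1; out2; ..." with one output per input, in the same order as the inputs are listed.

Execution, op by op:
  [-10, -22, -7, -10, -26, -37] -> [-7, -10, -10, -22, -26, -37] -> [7, 10, 10, 22, 26, 37] -> 112
  [-47, -46, -7, -18] -> [-7, -18, -46, -47] -> [7, 18, 46, 47] -> 118
  [45, 49, -42] -> [49, 45, -42] -> [-49, -45, 42] -> -52
  [-14, -34, -4, -40, -28, -2, 10, -25, -42] -> [10, -2, -4, -14, -25, -28, -34, -40, -42] -> [-10, 2, 4, 14, 25, 28, 34, 40, 42] -> 179
  [31, 27, 3, -47, 48, 15, -5] -> [48, 31, 27, 15, 3, -5, -47] -> [-48, -31, -27, -15, -3, 5, 47] -> -72
  [7, 32, 24, 36, -8, -15, -13, 28] -> [36, 32, 28, 24, 7, -8, -13, -15] -> [-36, -32, -28, -24, -7, 8, 13, 15] -> -91

112; 118; -52; 179; -72; -91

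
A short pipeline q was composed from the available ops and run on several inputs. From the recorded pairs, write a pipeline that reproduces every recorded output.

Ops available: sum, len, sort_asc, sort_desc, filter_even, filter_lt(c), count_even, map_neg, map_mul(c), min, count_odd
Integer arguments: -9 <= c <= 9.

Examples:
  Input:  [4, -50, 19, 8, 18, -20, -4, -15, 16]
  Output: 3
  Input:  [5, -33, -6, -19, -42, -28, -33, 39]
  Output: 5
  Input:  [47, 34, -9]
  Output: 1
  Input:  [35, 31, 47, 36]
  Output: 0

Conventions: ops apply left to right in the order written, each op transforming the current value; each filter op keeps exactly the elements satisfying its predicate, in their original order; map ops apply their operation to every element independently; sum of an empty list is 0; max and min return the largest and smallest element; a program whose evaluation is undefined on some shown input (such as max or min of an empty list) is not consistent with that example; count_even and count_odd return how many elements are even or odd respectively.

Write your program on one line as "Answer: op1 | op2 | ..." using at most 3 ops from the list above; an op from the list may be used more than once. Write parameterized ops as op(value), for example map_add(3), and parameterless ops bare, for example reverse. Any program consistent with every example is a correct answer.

filter_lt(-7) | sort_asc | len

Check, running the answer program on each example:
  [4, -50, 19, 8, 18, -20, -4, -15, 16] -> [-50, -20, -15] -> [-50, -20, -15] -> 3
  [5, -33, -6, -19, -42, -28, -33, 39] -> [-33, -19, -42, -28, -33] -> [-42, -33, -33, -28, -19] -> 5
  [47, 34, -9] -> [-9] -> [-9] -> 1
  [35, 31, 47, 36] -> [] -> [] -> 0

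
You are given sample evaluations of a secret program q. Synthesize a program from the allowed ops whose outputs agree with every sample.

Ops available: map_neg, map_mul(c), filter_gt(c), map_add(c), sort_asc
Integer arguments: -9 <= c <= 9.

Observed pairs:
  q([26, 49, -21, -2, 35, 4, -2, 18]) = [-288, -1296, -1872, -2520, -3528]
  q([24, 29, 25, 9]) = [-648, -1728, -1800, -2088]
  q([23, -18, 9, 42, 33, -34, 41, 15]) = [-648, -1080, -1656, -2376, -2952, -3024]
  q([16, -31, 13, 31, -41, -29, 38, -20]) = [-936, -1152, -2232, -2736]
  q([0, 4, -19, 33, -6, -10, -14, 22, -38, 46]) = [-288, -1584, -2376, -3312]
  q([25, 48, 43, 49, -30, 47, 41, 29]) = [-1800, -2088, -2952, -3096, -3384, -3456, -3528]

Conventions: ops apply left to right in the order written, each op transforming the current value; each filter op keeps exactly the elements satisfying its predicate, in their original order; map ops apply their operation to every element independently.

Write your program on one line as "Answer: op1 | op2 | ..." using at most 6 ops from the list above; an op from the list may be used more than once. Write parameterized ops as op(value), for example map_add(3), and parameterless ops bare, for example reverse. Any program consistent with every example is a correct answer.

filter_gt(1) | map_neg | map_mul(2) | map_mul(-9) | sort_asc | map_mul(-4)

Check, running the answer program on each example:
  [26, 49, -21, -2, 35, 4, -2, 18] -> [26, 49, 35, 4, 18] -> [-26, -49, -35, -4, -18] -> [-52, -98, -70, -8, -36] -> [468, 882, 630, 72, 324] -> [72, 324, 468, 630, 882] -> [-288, -1296, -1872, -2520, -3528]
  [24, 29, 25, 9] -> [24, 29, 25, 9] -> [-24, -29, -25, -9] -> [-48, -58, -50, -18] -> [432, 522, 450, 162] -> [162, 432, 450, 522] -> [-648, -1728, -1800, -2088]
  [23, -18, 9, 42, 33, -34, 41, 15] -> [23, 9, 42, 33, 41, 15] -> [-23, -9, -42, -33, -41, -15] -> [-46, -18, -84, -66, -82, -30] -> [414, 162, 756, 594, 738, 270] -> [162, 270, 414, 594, 738, 756] -> [-648, -1080, -1656, -2376, -2952, -3024]
  [16, -31, 13, 31, -41, -29, 38, -20] -> [16, 13, 31, 38] -> [-16, -13, -31, -38] -> [-32, -26, -62, -76] -> [288, 234, 558, 684] -> [234, 288, 558, 684] -> [-936, -1152, -2232, -2736]
  [0, 4, -19, 33, -6, -10, -14, 22, -38, 46] -> [4, 33, 22, 46] -> [-4, -33, -22, -46] -> [-8, -66, -44, -92] -> [72, 594, 396, 828] -> [72, 396, 594, 828] -> [-288, -1584, -2376, -3312]
  [25, 48, 43, 49, -30, 47, 41, 29] -> [25, 48, 43, 49, 47, 41, 29] -> [-25, -48, -43, -49, -47, -41, -29] -> [-50, -96, -86, -98, -94, -82, -58] -> [450, 864, 774, 882, 846, 738, 522] -> [450, 522, 738, 774, 846, 864, 882] -> [-1800, -2088, -2952, -3096, -3384, -3456, -3528]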